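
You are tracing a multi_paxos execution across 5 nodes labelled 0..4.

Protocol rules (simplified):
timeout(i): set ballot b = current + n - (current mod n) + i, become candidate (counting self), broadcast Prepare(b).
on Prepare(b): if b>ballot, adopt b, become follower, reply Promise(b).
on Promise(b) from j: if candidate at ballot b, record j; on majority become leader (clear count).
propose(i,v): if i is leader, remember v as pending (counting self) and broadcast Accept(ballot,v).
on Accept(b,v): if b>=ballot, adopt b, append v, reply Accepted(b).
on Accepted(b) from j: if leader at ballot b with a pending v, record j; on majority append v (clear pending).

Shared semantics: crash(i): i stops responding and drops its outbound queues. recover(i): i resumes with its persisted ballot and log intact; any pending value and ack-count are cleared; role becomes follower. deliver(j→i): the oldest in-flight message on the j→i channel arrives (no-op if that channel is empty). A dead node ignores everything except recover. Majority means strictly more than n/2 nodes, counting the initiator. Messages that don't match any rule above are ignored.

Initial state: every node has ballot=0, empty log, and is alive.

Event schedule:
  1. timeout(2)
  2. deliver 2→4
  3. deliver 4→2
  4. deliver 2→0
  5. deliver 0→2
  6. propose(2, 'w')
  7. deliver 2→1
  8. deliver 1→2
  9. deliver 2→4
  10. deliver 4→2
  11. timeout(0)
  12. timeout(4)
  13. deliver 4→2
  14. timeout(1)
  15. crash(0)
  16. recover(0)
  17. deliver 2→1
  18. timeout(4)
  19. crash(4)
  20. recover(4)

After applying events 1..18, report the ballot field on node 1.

after 1 — timeout(2): n2:cand/b7/[-]
after 2 — deliver 2→4: n4:foll/b7/[-]
after 3 — deliver 4→2: ·
after 4 — deliver 2→0: n0:foll/b7/[-]
after 5 — deliver 0→2: n2:lead/b7/[-]
after 6 — propose(2,'w'): ·
after 7 — deliver 2→1: n1:foll/b7/[-]
after 8 — deliver 1→2: ·
after 9 — deliver 2→4: n4:foll/b7/[w]
after 10 — deliver 4→2: ·
after 11 — timeout(0): n0:cand/b10/[-]
after 12 — timeout(4): n4:cand/b14/[w]
after 13 — deliver 4→2: n2:foll/b14/[-]
after 14 — timeout(1): n1:cand/b11/[-]
after 15 — crash(0): n0:✗cand/b10/[-]
after 16 — recover(0): n0:foll/b10/[-]
after 17 — deliver 2→1: ·
after 18 — timeout(4): n4:cand/b19/[w]

11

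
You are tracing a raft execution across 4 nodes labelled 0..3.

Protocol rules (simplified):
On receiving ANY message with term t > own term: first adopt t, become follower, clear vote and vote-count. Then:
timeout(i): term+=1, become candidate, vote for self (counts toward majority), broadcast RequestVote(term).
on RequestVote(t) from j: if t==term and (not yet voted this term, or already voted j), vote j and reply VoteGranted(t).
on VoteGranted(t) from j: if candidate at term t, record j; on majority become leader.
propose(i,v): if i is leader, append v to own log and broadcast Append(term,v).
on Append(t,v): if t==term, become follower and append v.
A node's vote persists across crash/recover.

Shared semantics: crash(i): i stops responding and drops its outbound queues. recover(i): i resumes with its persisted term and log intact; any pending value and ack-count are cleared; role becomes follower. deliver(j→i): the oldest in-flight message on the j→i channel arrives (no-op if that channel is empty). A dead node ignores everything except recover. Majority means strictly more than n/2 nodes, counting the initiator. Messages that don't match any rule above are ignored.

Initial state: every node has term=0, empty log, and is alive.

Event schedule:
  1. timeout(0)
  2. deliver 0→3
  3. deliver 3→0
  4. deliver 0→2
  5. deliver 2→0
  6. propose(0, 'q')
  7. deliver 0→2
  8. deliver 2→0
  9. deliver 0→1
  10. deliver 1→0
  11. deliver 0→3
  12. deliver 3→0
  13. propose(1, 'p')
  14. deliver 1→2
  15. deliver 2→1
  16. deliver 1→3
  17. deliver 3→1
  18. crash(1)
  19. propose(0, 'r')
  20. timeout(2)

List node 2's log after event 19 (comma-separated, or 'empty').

q

1. timeout(0):  <0:cand t1 ->
2. deliver 0→3:  <3:foll t1 ->
3. deliver 3→0:  nop
4. deliver 0→2:  <2:foll t1 ->
5. deliver 2→0:  <0:lead t1 ->
6. propose(0,'q'):  <0:lead t1 q>
7. deliver 0→2:  <2:foll t1 q>
8. deliver 2→0:  nop
9. deliver 0→1:  <1:foll t1 ->
10. deliver 1→0:  nop
11. deliver 0→3:  <3:foll t1 q>
12. deliver 3→0:  nop
13. propose(1,'p'):  nop
14. deliver 1→2:  nop
15. deliver 2→1:  nop
16. deliver 1→3:  nop
17. deliver 3→1:  nop
18. crash(1):  <1:✗foll t1 ->
19. propose(0,'r'):  <0:lead t1 q,r>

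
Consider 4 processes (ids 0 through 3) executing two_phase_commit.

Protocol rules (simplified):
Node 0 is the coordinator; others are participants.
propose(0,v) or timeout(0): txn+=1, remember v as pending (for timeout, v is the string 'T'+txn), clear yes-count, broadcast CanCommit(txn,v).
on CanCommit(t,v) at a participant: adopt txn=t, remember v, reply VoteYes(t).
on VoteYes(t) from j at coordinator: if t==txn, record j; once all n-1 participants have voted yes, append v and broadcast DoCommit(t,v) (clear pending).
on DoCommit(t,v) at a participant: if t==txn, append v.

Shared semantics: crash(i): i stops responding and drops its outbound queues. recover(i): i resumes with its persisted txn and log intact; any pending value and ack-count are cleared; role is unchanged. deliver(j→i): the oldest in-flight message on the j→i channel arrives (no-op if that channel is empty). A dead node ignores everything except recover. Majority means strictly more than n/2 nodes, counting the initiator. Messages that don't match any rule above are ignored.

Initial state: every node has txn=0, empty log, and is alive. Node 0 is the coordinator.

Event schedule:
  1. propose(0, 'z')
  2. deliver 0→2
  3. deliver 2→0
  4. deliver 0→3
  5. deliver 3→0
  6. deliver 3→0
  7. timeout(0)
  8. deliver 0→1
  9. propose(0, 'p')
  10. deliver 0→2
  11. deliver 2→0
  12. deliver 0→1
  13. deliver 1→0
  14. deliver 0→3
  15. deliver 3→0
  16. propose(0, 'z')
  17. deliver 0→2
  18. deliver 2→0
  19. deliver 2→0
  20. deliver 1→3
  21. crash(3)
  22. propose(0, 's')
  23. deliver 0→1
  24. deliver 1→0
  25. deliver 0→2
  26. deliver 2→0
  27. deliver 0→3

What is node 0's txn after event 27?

step 1 propose(0,'z'): 0={coor,t=1,log=-}
step 2 deliver 0→2: 2={part,t=1,log=-}
step 3 deliver 2→0: —
step 4 deliver 0→3: 3={part,t=1,log=-}
step 5 deliver 3→0: —
step 6 deliver 3→0: —
step 7 timeout(0): 0={coor,t=2,log=-}
step 8 deliver 0→1: 1={part,t=1,log=-}
step 9 propose(0,'p'): 0={coor,t=3,log=-}
step 10 deliver 0→2: 2={part,t=2,log=-}
step 11 deliver 2→0: —
step 12 deliver 0→1: 1={part,t=2,log=-}
step 13 deliver 1→0: —
step 14 deliver 0→3: 3={part,t=2,log=-}
step 15 deliver 3→0: —
step 16 propose(0,'z'): 0={coor,t=4,log=-}
step 17 deliver 0→2: 2={part,t=3,log=-}
step 18 deliver 2→0: —
step 19 deliver 2→0: —
step 20 deliver 1→3: —
step 21 crash(3): 3={✗part,t=2,log=-}
step 22 propose(0,'s'): 0={coor,t=5,log=-}
step 23 deliver 0→1: 1={part,t=3,log=-}
step 24 deliver 1→0: —
step 25 deliver 0→2: 2={part,t=4,log=-}
step 26 deliver 2→0: —
step 27 deliver 0→3: —

5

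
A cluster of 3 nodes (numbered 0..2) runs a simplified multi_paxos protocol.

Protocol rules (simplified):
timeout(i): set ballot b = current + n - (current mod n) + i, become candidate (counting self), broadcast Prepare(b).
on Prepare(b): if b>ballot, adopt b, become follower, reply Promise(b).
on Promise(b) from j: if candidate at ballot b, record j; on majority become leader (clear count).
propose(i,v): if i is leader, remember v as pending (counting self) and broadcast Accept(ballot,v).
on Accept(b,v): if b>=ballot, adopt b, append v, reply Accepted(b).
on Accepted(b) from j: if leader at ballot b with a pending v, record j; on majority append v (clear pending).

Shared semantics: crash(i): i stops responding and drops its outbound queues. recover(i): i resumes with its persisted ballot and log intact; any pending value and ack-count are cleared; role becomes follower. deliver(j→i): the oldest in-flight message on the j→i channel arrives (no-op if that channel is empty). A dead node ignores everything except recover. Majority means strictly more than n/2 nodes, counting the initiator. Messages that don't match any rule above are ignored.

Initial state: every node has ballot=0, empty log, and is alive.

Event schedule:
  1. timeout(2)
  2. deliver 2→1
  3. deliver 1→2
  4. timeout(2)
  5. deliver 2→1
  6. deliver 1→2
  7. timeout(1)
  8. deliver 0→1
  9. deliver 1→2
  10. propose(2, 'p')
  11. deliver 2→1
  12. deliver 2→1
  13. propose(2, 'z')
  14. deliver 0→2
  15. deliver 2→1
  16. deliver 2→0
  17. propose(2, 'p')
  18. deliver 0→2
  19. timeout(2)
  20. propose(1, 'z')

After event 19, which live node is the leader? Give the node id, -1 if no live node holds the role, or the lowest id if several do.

[1] timeout(2) → N2(cand b5 [-])
[2] deliver 2→1 → N1(foll b5 [-])
[3] deliver 1→2 → N2(lead b5 [-])
[4] timeout(2) → N2(cand b8 [-])
[5] deliver 2→1 → N1(foll b8 [-])
[6] deliver 1→2 → N2(lead b8 [-])
[7] timeout(1) → N1(cand b10 [-])
[8] deliver 0→1 → ∅
[9] deliver 1→2 → N2(foll b10 [-])
[10] propose(2,'p') → ∅
[11] deliver 2→1 → N1(lead b10 [-])
[12] deliver 2→1 → ∅
[13] propose(2,'z') → ∅
[14] deliver 0→2 → ∅
[15] deliver 2→1 → ∅
[16] deliver 2→0 → N0(foll b5 [-])
[17] propose(2,'p') → ∅
[18] deliver 0→2 → ∅
[19] timeout(2) → N2(cand b14 [-])

1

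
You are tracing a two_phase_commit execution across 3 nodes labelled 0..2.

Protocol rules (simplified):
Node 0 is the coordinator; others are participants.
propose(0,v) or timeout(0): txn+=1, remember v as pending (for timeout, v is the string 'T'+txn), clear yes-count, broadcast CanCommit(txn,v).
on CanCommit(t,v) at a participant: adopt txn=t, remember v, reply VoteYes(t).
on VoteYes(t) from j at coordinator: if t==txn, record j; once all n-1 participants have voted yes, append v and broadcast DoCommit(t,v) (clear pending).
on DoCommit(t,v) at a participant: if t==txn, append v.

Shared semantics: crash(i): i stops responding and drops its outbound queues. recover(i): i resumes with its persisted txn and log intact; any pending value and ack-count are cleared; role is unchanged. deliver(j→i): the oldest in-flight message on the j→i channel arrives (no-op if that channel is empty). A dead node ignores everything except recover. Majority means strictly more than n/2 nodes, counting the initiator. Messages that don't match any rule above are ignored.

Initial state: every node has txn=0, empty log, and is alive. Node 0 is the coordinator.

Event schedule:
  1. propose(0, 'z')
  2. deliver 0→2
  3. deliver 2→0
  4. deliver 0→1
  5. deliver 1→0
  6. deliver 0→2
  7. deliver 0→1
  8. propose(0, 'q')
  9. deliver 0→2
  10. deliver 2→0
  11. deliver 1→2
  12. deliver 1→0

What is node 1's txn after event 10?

1. propose(0,'z'):  <0:coor t1 ->
2. deliver 0→2:  <2:part t1 ->
3. deliver 2→0:  nop
4. deliver 0→1:  <1:part t1 ->
5. deliver 1→0:  <0:coor t1 z>
6. deliver 0→2:  <2:part t1 z>
7. deliver 0→1:  <1:part t1 z>
8. propose(0,'q'):  <0:coor t2 z>
9. deliver 0→2:  <2:part t2 z>
10. deliver 2→0:  nop

1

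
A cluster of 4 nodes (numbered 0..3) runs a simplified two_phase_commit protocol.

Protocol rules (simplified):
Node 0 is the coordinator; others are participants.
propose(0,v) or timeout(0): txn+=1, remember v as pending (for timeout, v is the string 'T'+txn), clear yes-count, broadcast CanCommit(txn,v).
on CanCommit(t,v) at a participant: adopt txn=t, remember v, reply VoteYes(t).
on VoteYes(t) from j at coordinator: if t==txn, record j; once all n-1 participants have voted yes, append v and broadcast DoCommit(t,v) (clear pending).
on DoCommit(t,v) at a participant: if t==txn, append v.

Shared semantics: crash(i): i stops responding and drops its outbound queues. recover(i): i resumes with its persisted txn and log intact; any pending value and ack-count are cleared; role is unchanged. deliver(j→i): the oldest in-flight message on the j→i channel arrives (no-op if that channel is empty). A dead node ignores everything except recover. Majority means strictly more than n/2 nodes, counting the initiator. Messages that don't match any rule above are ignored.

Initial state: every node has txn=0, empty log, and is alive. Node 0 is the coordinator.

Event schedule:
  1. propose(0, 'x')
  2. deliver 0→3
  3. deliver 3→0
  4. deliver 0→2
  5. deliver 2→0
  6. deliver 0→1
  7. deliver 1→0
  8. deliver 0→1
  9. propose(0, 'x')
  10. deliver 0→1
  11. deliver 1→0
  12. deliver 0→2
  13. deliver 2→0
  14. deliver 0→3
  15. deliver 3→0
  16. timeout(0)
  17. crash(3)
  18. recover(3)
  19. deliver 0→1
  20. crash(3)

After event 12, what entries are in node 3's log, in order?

empty

step 1 propose(0,'x'): 0={coor,t=1,log=-}
step 2 deliver 0→3: 3={part,t=1,log=-}
step 3 deliver 3→0: —
step 4 deliver 0→2: 2={part,t=1,log=-}
step 5 deliver 2→0: —
step 6 deliver 0→1: 1={part,t=1,log=-}
step 7 deliver 1→0: 0={coor,t=1,log=x}
step 8 deliver 0→1: 1={part,t=1,log=x}
step 9 propose(0,'x'): 0={coor,t=2,log=x}
step 10 deliver 0→1: 1={part,t=2,log=x}
step 11 deliver 1→0: —
step 12 deliver 0→2: 2={part,t=1,log=x}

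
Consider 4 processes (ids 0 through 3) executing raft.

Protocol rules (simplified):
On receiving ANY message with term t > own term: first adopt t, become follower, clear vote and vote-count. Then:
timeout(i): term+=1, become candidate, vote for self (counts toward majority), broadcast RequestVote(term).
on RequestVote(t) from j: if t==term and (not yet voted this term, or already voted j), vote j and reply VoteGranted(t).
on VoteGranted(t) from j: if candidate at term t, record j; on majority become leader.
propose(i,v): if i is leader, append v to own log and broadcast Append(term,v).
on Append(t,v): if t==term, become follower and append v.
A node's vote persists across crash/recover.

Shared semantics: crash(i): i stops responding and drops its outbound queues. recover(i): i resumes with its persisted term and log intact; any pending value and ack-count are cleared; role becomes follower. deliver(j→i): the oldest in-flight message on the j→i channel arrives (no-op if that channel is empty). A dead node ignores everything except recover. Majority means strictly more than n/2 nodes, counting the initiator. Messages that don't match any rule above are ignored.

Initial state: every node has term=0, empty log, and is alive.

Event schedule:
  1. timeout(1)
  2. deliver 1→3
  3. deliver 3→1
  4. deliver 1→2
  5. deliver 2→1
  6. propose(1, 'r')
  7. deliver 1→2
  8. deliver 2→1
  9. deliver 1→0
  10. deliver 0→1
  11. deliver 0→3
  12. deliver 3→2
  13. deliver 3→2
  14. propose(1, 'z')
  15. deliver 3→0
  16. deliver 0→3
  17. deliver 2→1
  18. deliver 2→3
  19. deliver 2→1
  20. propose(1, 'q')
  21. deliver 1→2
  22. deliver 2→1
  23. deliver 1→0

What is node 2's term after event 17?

1

after 1 — timeout(1): n1:cand/t1/[-]
after 2 — deliver 1→3: n3:foll/t1/[-]
after 3 — deliver 3→1: ·
after 4 — deliver 1→2: n2:foll/t1/[-]
after 5 — deliver 2→1: n1:lead/t1/[-]
after 6 — propose(1,'r'): n1:lead/t1/[r]
after 7 — deliver 1→2: n2:foll/t1/[r]
after 8 — deliver 2→1: ·
after 9 — deliver 1→0: n0:foll/t1/[-]
after 10 — deliver 0→1: ·
after 11 — deliver 0→3: ·
after 12 — deliver 3→2: ·
after 13 — deliver 3→2: ·
after 14 — propose(1,'z'): n1:lead/t1/[r,z]
after 15 — deliver 3→0: ·
after 16 — deliver 0→3: ·
after 17 — deliver 2→1: ·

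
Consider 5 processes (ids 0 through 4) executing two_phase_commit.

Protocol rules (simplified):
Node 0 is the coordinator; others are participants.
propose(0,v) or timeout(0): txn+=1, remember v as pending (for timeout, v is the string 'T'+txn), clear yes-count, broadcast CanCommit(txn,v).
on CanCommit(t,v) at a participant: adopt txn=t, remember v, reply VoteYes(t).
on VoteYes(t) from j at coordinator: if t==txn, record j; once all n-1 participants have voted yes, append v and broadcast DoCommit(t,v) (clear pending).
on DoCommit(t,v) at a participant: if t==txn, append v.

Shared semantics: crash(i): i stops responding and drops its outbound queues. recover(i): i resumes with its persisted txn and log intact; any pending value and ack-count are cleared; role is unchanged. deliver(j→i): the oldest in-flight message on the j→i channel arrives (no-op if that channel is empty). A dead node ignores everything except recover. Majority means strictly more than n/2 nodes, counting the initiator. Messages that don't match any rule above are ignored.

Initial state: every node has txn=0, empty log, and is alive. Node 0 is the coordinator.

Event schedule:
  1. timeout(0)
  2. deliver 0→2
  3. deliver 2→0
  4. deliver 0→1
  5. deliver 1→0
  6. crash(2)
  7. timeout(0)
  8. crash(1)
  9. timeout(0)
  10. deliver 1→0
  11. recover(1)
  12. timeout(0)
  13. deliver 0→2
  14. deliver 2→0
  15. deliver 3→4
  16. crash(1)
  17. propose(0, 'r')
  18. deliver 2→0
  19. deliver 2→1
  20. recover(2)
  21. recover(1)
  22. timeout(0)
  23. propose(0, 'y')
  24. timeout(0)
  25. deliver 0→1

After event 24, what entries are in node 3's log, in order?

empty

1. timeout(0):  <0:coor t1 ->
2. deliver 0→2:  <2:part t1 ->
3. deliver 2→0:  nop
4. deliver 0→1:  <1:part t1 ->
5. deliver 1→0:  nop
6. crash(2):  <2:✗part t1 ->
7. timeout(0):  <0:coor t2 ->
8. crash(1):  <1:✗part t1 ->
9. timeout(0):  <0:coor t3 ->
10. deliver 1→0:  nop
11. recover(1):  <1:part t1 ->
12. timeout(0):  <0:coor t4 ->
13. deliver 0→2:  nop
14. deliver 2→0:  nop
15. deliver 3→4:  nop
16. crash(1):  <1:✗part t1 ->
17. propose(0,'r'):  <0:coor t5 ->
18. deliver 2→0:  nop
19. deliver 2→1:  nop
20. recover(2):  <2:part t1 ->
21. recover(1):  <1:part t1 ->
22. timeout(0):  <0:coor t6 ->
23. propose(0,'y'):  <0:coor t7 ->
24. timeout(0):  <0:coor t8 ->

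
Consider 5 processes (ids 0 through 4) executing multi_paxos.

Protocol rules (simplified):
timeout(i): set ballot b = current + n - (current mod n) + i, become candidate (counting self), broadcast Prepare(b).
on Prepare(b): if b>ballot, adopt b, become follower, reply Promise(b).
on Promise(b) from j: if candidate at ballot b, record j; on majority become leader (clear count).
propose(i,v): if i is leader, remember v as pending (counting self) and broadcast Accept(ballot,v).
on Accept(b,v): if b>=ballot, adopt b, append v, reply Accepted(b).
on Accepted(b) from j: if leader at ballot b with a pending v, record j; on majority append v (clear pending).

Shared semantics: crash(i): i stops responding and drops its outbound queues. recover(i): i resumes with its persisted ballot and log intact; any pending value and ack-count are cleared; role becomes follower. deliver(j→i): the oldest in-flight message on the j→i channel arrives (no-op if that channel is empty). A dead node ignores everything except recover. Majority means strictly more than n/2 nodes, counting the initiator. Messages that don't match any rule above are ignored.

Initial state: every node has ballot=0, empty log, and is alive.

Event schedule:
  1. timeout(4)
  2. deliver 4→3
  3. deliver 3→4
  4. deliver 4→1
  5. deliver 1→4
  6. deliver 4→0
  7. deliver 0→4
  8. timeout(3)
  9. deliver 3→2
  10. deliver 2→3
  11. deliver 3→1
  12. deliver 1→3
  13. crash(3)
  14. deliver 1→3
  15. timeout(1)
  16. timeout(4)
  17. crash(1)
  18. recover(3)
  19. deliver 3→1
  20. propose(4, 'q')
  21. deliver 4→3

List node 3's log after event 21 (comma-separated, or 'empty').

after 1 — timeout(4): n4:cand/b9/[-]
after 2 — deliver 4→3: n3:foll/b9/[-]
after 3 — deliver 3→4: ·
after 4 — deliver 4→1: n1:foll/b9/[-]
after 5 — deliver 1→4: n4:lead/b9/[-]
after 6 — deliver 4→0: n0:foll/b9/[-]
after 7 — deliver 0→4: ·
after 8 — timeout(3): n3:cand/b13/[-]
after 9 — deliver 3→2: n2:foll/b13/[-]
after 10 — deliver 2→3: ·
after 11 — deliver 3→1: n1:foll/b13/[-]
after 12 — deliver 1→3: n3:lead/b13/[-]
after 13 — crash(3): n3:✗lead/b13/[-]
after 14 — deliver 1→3: ·
after 15 — timeout(1): n1:cand/b16/[-]
after 16 — timeout(4): n4:cand/b14/[-]
after 17 — crash(1): n1:✗cand/b16/[-]
after 18 — recover(3): n3:foll/b13/[-]
after 19 — deliver 3→1: ·
after 20 — propose(4,'q'): ·
after 21 — deliver 4→3: n3:foll/b14/[-]

empty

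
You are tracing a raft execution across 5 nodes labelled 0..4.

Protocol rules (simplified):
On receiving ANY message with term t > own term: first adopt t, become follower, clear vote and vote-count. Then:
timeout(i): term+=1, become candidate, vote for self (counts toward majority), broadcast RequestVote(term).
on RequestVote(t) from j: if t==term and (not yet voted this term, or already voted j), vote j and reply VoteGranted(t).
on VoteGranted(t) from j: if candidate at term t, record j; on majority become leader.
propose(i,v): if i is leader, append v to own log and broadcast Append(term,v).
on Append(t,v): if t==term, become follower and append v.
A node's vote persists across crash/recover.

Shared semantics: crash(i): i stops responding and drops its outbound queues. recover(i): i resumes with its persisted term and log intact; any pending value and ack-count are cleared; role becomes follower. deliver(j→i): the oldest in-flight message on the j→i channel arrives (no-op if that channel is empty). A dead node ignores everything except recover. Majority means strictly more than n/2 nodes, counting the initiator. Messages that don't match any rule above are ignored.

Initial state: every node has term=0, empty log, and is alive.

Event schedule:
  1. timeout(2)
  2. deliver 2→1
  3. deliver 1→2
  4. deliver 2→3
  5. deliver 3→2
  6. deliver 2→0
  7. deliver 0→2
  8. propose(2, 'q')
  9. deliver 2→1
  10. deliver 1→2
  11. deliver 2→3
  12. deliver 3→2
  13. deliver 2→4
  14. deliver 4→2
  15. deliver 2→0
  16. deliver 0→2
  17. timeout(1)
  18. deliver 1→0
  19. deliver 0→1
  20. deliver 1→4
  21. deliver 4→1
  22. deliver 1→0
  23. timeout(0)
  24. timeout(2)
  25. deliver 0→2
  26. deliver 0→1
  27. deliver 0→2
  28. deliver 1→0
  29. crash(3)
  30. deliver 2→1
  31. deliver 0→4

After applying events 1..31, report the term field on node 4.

step 1 timeout(2): 2={cand,t=1,log=-}
step 2 deliver 2→1: 1={foll,t=1,log=-}
step 3 deliver 1→2: —
step 4 deliver 2→3: 3={foll,t=1,log=-}
step 5 deliver 3→2: 2={lead,t=1,log=-}
step 6 deliver 2→0: 0={foll,t=1,log=-}
step 7 deliver 0→2: —
step 8 propose(2,'q'): 2={lead,t=1,log=q}
step 9 deliver 2→1: 1={foll,t=1,log=q}
step 10 deliver 1→2: —
step 11 deliver 2→3: 3={foll,t=1,log=q}
step 12 deliver 3→2: —
step 13 deliver 2→4: 4={foll,t=1,log=-}
step 14 deliver 4→2: —
step 15 deliver 2→0: 0={foll,t=1,log=q}
step 16 deliver 0→2: —
step 17 timeout(1): 1={cand,t=2,log=q}
step 18 deliver 1→0: 0={foll,t=2,log=q}
step 19 deliver 0→1: —
step 20 deliver 1→4: 4={foll,t=2,log=-}
step 21 deliver 4→1: 1={lead,t=2,log=q}
step 22 deliver 1→0: —
step 23 timeout(0): 0={cand,t=3,log=q}
step 24 timeout(2): 2={cand,t=2,log=q}
step 25 deliver 0→2: 2={foll,t=3,log=q}
step 26 deliver 0→1: 1={foll,t=3,log=q}
step 27 deliver 0→2: —
step 28 deliver 1→0: —
step 29 crash(3): 3={✗foll,t=1,log=q}
step 30 deliver 2→1: —
step 31 deliver 0→4: 4={foll,t=3,log=-}

3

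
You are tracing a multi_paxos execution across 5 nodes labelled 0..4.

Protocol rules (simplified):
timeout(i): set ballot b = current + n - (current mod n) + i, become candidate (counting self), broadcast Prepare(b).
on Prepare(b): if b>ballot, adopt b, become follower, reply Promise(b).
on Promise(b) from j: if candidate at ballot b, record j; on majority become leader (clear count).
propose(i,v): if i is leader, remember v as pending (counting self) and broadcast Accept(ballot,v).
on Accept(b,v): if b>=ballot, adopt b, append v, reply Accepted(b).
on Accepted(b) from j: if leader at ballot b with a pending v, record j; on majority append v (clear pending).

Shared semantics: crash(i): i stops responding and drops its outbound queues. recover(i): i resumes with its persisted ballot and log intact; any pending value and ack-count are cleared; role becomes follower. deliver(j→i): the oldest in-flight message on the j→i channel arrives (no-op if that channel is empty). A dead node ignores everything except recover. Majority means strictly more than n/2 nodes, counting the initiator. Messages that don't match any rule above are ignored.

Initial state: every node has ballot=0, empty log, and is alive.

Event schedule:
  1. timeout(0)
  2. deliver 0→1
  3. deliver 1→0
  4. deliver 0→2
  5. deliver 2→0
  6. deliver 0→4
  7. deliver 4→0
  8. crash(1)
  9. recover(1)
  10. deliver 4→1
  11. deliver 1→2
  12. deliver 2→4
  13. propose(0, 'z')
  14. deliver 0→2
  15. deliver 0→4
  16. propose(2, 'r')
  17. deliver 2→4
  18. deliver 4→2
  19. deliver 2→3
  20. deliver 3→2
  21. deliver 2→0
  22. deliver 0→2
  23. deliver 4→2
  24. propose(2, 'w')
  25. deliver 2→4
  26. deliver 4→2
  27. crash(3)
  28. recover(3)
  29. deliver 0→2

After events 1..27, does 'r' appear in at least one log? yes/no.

[1] timeout(0) → N0(cand b5 [-])
[2] deliver 0→1 → N1(foll b5 [-])
[3] deliver 1→0 → ∅
[4] deliver 0→2 → N2(foll b5 [-])
[5] deliver 2→0 → N0(lead b5 [-])
[6] deliver 0→4 → N4(foll b5 [-])
[7] deliver 4→0 → ∅
[8] crash(1) → N1(✗foll b5 [-])
[9] recover(1) → N1(foll b5 [-])
[10] deliver 4→1 → ∅
[11] deliver 1→2 → ∅
[12] deliver 2→4 → ∅
[13] propose(0,'z') → ∅
[14] deliver 0→2 → N2(foll b5 [z])
[15] deliver 0→4 → N4(foll b5 [z])
[16] propose(2,'r') → ∅
[17] deliver 2→4 → ∅
[18] deliver 4→2 → ∅
[19] deliver 2→3 → ∅
[20] deliver 3→2 → ∅
[21] deliver 2→0 → ∅
[22] deliver 0→2 → ∅
[23] deliver 4→2 → ∅
[24] propose(2,'w') → ∅
[25] deliver 2→4 → ∅
[26] deliver 4→2 → ∅
[27] crash(3) → N3(✗foll b0 [-])

no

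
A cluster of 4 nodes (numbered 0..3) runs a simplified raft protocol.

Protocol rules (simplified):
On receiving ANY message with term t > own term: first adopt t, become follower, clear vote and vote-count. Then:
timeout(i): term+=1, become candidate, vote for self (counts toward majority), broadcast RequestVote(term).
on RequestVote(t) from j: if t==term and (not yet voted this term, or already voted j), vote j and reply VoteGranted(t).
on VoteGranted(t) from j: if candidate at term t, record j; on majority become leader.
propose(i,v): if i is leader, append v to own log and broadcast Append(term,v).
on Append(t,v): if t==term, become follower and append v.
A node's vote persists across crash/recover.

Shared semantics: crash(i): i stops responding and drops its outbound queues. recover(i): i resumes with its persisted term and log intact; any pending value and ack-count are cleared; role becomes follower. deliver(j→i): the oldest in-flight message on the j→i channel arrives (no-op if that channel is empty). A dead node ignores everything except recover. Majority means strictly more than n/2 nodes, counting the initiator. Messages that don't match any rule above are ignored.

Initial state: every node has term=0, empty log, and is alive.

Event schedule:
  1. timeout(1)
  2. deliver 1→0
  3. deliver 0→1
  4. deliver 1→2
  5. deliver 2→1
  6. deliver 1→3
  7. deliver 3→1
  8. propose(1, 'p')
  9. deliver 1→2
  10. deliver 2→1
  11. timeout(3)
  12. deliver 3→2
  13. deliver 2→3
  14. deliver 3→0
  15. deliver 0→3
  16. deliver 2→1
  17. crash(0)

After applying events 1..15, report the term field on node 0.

2

e1 timeout(1): 1[cand,t=1,-]
e2 deliver 1→0: 0[foll,t=1,-]
e3 deliver 0→1: ·
e4 deliver 1→2: 2[foll,t=1,-]
e5 deliver 2→1: 1[lead,t=1,-]
e6 deliver 1→3: 3[foll,t=1,-]
e7 deliver 3→1: ·
e8 propose(1,'p'): 1[lead,t=1,p]
e9 deliver 1→2: 2[foll,t=1,p]
e10 deliver 2→1: ·
e11 timeout(3): 3[cand,t=2,-]
e12 deliver 3→2: 2[foll,t=2,p]
e13 deliver 2→3: ·
e14 deliver 3→0: 0[foll,t=2,-]
e15 deliver 0→3: 3[lead,t=2,-]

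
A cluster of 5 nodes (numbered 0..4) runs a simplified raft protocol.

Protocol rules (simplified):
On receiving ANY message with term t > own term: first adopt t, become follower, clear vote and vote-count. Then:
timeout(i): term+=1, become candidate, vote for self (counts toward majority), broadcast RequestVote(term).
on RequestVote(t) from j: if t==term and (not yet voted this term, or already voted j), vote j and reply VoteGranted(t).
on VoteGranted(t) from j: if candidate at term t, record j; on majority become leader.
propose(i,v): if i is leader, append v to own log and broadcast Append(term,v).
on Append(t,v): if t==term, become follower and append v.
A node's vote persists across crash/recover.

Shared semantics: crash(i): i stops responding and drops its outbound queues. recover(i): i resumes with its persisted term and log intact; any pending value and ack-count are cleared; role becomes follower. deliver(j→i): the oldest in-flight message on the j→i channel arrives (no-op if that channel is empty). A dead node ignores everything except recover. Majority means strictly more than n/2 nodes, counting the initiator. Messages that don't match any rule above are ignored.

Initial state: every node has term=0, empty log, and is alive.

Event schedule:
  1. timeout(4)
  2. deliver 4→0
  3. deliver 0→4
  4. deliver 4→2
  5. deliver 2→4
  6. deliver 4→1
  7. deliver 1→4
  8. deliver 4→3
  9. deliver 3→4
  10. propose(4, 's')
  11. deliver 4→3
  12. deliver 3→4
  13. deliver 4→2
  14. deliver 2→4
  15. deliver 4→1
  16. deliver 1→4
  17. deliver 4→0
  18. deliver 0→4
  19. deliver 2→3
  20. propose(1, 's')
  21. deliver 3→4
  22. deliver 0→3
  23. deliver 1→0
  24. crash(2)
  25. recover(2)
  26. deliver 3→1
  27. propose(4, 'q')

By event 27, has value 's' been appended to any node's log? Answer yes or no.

yes

step 1 timeout(4): 4={cand,t=1,log=-}
step 2 deliver 4→0: 0={foll,t=1,log=-}
step 3 deliver 0→4: —
step 4 deliver 4→2: 2={foll,t=1,log=-}
step 5 deliver 2→4: 4={lead,t=1,log=-}
step 6 deliver 4→1: 1={foll,t=1,log=-}
step 7 deliver 1→4: —
step 8 deliver 4→3: 3={foll,t=1,log=-}
step 9 deliver 3→4: —
step 10 propose(4,'s'): 4={lead,t=1,log=s}
step 11 deliver 4→3: 3={foll,t=1,log=s}
step 12 deliver 3→4: —
step 13 deliver 4→2: 2={foll,t=1,log=s}
step 14 deliver 2→4: —
step 15 deliver 4→1: 1={foll,t=1,log=s}
step 16 deliver 1→4: —
step 17 deliver 4→0: 0={foll,t=1,log=s}
step 18 deliver 0→4: —
step 19 deliver 2→3: —
step 20 propose(1,'s'): —
step 21 deliver 3→4: —
step 22 deliver 0→3: —
step 23 deliver 1→0: —
step 24 crash(2): 2={✗foll,t=1,log=s}
step 25 recover(2): 2={foll,t=1,log=s}
step 26 deliver 3→1: —
step 27 propose(4,'q'): 4={lead,t=1,log=s,q}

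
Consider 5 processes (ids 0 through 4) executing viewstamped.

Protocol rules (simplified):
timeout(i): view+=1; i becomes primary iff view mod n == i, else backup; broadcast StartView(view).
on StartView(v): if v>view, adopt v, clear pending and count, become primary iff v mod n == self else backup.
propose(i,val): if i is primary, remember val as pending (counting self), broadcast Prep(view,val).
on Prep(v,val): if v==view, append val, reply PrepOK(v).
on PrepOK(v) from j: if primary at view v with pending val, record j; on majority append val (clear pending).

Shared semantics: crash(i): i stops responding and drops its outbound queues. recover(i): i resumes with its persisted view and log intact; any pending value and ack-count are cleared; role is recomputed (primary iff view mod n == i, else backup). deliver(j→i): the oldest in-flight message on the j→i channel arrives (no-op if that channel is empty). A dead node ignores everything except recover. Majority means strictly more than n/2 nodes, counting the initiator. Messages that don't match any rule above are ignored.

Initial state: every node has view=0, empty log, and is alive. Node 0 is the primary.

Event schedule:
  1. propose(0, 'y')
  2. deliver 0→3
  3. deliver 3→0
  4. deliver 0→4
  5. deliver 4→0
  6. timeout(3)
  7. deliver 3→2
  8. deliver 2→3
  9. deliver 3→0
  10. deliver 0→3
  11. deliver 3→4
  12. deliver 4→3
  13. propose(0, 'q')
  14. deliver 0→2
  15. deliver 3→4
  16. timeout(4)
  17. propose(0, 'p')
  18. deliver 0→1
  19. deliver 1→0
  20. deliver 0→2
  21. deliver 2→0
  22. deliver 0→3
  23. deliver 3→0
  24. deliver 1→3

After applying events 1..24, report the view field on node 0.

[1] propose(0,'y') → ∅
[2] deliver 0→3 → N3(back v0 [y])
[3] deliver 3→0 → ∅
[4] deliver 0→4 → N4(back v0 [y])
[5] deliver 4→0 → N0(prim v0 [y])
[6] timeout(3) → N3(back v1 [y])
[7] deliver 3→2 → N2(back v1 [-])
[8] deliver 2→3 → ∅
[9] deliver 3→0 → N0(back v1 [y])
[10] deliver 0→3 → ∅
[11] deliver 3→4 → N4(back v1 [y])
[12] deliver 4→3 → ∅
[13] propose(0,'q') → ∅
[14] deliver 0→2 → ∅
[15] deliver 3→4 → ∅
[16] timeout(4) → N4(back v2 [y])
[17] propose(0,'p') → ∅
[18] deliver 0→1 → N1(back v0 [y])
[19] deliver 1→0 → ∅
[20] deliver 0→2 → ∅
[21] deliver 2→0 → ∅
[22] deliver 0→3 → ∅
[23] deliver 3→0 → ∅
[24] deliver 1→3 → ∅

1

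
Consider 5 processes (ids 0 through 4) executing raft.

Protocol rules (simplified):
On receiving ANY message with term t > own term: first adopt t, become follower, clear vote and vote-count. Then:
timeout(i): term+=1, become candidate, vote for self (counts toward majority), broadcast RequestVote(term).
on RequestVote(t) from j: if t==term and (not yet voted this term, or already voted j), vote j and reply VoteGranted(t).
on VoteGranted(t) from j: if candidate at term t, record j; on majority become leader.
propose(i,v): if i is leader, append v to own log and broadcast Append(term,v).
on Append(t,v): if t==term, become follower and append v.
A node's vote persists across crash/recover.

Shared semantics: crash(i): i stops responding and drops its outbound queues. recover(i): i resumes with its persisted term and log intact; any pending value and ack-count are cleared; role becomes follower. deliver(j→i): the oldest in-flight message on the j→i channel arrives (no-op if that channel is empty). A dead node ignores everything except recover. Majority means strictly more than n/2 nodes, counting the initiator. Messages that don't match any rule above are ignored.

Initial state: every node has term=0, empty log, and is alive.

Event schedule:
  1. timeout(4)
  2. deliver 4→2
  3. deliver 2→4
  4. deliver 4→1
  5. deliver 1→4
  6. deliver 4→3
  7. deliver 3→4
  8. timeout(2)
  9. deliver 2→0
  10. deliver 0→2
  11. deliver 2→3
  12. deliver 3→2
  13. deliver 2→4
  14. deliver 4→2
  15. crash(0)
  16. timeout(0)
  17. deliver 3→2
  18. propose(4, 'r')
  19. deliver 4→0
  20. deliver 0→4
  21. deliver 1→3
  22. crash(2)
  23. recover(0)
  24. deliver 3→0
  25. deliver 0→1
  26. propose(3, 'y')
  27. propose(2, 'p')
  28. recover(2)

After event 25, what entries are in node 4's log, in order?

1. timeout(4):  <4:cand t1 ->
2. deliver 4→2:  <2:foll t1 ->
3. deliver 2→4:  nop
4. deliver 4→1:  <1:foll t1 ->
5. deliver 1→4:  <4:lead t1 ->
6. deliver 4→3:  <3:foll t1 ->
7. deliver 3→4:  nop
8. timeout(2):  <2:cand t2 ->
9. deliver 2→0:  <0:foll t2 ->
10. deliver 0→2:  nop
11. deliver 2→3:  <3:foll t2 ->
12. deliver 3→2:  <2:lead t2 ->
13. deliver 2→4:  <4:foll t2 ->
14. deliver 4→2:  nop
15. crash(0):  <0:✗foll t2 ->
16. timeout(0):  nop
17. deliver 3→2:  nop
18. propose(4,'r'):  nop
19. deliver 4→0:  nop
20. deliver 0→4:  nop
21. deliver 1→3:  nop
22. crash(2):  <2:✗lead t2 ->
23. recover(0):  <0:foll t2 ->
24. deliver 3→0:  nop
25. deliver 0→1:  nop

empty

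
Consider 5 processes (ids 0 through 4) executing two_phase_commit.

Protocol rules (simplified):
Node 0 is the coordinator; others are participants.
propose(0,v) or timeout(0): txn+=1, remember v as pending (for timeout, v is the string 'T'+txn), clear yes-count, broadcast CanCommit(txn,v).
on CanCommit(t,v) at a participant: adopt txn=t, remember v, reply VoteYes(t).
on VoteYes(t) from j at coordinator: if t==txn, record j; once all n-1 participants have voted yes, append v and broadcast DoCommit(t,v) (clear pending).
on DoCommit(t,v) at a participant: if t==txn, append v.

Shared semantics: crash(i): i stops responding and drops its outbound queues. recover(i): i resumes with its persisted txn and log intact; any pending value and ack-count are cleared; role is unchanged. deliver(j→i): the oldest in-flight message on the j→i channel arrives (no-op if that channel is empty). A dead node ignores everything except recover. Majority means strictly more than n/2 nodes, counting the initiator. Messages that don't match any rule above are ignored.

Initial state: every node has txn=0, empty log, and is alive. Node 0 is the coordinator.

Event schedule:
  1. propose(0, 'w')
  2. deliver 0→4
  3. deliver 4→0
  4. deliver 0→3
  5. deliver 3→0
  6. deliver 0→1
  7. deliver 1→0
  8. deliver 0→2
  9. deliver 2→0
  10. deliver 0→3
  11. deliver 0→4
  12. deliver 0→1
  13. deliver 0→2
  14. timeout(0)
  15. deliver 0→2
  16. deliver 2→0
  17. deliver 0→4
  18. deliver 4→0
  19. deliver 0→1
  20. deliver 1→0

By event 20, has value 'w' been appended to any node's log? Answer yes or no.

after 1 — propose(0,'w'): n0:coor/t1/[-]
after 2 — deliver 0→4: n4:part/t1/[-]
after 3 — deliver 4→0: ·
after 4 — deliver 0→3: n3:part/t1/[-]
after 5 — deliver 3→0: ·
after 6 — deliver 0→1: n1:part/t1/[-]
after 7 — deliver 1→0: ·
after 8 — deliver 0→2: n2:part/t1/[-]
after 9 — deliver 2→0: n0:coor/t1/[w]
after 10 — deliver 0→3: n3:part/t1/[w]
after 11 — deliver 0→4: n4:part/t1/[w]
after 12 — deliver 0→1: n1:part/t1/[w]
after 13 — deliver 0→2: n2:part/t1/[w]
after 14 — timeout(0): n0:coor/t2/[w]
after 15 — deliver 0→2: n2:part/t2/[w]
after 16 — deliver 2→0: ·
after 17 — deliver 0→4: n4:part/t2/[w]
after 18 — deliver 4→0: ·
after 19 — deliver 0→1: n1:part/t2/[w]
after 20 — deliver 1→0: ·

yes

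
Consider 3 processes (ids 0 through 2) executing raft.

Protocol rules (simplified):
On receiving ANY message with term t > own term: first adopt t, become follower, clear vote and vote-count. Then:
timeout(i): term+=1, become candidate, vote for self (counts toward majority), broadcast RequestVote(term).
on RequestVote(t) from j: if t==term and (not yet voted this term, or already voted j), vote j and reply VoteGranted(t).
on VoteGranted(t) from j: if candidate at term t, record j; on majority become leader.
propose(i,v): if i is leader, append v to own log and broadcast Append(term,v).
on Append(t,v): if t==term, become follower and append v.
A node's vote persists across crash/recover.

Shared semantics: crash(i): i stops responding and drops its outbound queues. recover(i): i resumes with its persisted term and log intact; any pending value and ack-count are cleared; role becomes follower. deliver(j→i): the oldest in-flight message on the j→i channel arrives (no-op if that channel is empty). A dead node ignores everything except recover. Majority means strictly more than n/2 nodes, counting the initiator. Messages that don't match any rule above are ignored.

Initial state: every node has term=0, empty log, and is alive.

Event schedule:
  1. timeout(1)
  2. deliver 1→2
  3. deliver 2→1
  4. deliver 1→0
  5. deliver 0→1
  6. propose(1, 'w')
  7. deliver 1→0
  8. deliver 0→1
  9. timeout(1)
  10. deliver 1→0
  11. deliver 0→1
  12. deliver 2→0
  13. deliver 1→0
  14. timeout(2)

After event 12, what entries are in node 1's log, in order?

w

step 1 timeout(1): 1={cand,t=1,log=-}
step 2 deliver 1→2: 2={foll,t=1,log=-}
step 3 deliver 2→1: 1={lead,t=1,log=-}
step 4 deliver 1→0: 0={foll,t=1,log=-}
step 5 deliver 0→1: —
step 6 propose(1,'w'): 1={lead,t=1,log=w}
step 7 deliver 1→0: 0={foll,t=1,log=w}
step 8 deliver 0→1: —
step 9 timeout(1): 1={cand,t=2,log=w}
step 10 deliver 1→0: 0={foll,t=2,log=w}
step 11 deliver 0→1: 1={lead,t=2,log=w}
step 12 deliver 2→0: —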